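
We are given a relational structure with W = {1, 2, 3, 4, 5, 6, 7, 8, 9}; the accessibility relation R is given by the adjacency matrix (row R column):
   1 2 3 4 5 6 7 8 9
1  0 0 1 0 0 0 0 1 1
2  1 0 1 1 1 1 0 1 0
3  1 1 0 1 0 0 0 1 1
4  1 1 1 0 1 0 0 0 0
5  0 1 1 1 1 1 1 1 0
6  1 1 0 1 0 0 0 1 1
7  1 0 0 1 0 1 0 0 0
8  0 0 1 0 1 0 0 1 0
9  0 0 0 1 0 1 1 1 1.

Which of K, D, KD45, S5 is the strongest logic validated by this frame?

D

Serial (axiom D): yes — every world has a successor (e.g. 1 R 3).
Euclidean (axiom 5): no — 1 R 8 and 1 R 9, but not 8 R 9.
Transitive (axiom 4): no — 1 R 3 and 3 R 2, but not 1 R 2.
Reflexive (axiom T): no — 1 is not related to itself.
So F validates K, D; KD45 would additionally require R to be Euclidean and transitive. The strongest is D.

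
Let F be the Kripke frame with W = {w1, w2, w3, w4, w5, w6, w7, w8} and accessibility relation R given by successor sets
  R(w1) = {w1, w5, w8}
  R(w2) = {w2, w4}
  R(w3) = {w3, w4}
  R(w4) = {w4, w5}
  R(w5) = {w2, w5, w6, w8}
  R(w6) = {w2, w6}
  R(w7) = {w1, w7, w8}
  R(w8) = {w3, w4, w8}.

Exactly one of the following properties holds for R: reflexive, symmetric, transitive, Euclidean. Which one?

reflexive

Reflexive: yes — every world is R-related to itself.
Symmetric: no — w1 R w5 but not w5 R w1.
Transitive: no — w1 R w5 and w5 R w2, but not w1 R w2.
Euclidean: no — w1 R w8 and w1 R w5, but not w8 R w5.
Only reflexive holds.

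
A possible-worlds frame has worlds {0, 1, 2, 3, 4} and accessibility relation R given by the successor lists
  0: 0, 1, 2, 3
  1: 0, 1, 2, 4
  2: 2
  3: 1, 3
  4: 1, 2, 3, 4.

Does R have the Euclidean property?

No

Euclidean: no — 0 R 1 and 0 R 3, but not 1 R 3.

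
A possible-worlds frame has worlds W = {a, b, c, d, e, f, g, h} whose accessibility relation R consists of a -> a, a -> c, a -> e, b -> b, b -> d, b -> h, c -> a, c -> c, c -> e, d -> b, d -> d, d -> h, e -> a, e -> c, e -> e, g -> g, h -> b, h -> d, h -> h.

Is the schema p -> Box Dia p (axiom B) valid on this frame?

Yes

Axiom B corresponds to the accessibility relation being symmetric.
Symmetric: yes — every pair in R has its reverse in R.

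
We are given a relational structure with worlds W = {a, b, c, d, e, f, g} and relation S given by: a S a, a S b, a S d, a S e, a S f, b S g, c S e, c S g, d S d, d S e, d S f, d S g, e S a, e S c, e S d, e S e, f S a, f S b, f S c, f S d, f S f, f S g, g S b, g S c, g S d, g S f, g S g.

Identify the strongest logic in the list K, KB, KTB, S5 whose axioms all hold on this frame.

K

Symmetric (axiom B): no — a S b but not b S a.
Reflexive (axiom T): no — b is not related to itself.
Euclidean (axiom 5): no — a S b and a S d, but not b S d.
So F validates K; KB would additionally require S to be symmetric. The strongest is K.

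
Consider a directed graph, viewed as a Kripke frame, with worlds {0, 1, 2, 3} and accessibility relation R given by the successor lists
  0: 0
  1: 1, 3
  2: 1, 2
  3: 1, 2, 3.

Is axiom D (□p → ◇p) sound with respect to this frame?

Axiom D corresponds to the accessibility relation being serial.
Serial: yes — every world has a successor (e.g. 0 R 0).

Yes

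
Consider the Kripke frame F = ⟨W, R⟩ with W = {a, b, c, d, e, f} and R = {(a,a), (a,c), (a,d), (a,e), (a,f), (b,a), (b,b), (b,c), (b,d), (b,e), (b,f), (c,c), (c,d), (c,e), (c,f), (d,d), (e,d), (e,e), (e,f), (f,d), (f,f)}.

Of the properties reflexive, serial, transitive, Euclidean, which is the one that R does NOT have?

Euclidean

Reflexive: yes — every world is R-related to itself.
Serial: yes — every world has a successor (e.g. a R a).
Transitive: yes — every two-step R-path is closed by a direct edge.
Euclidean: no — a R d and a R c, but not d R c.
Only Euclidean fails.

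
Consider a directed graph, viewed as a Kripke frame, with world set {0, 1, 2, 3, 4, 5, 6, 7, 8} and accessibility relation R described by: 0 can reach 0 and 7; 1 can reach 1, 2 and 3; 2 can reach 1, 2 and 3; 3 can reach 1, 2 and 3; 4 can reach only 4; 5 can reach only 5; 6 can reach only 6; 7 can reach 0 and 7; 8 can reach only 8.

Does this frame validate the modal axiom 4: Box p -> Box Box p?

Yes

By correspondence theory, 4 is valid on a frame iff R is transitive.
Transitive: yes — every two-step R-path is closed by a direct edge.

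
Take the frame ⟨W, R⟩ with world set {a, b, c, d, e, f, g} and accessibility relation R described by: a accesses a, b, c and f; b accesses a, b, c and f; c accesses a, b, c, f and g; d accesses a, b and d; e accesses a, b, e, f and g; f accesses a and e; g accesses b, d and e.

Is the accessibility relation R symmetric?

Symmetric: no — b R f but not f R b.

No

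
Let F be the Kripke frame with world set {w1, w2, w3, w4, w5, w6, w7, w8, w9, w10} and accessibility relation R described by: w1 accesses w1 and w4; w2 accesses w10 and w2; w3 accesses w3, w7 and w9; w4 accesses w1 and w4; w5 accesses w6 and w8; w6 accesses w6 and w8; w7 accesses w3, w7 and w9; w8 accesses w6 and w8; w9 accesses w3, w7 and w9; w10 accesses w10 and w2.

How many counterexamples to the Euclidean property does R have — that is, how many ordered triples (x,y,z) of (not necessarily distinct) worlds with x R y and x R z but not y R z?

R is Euclidean; there are no such tuples.

0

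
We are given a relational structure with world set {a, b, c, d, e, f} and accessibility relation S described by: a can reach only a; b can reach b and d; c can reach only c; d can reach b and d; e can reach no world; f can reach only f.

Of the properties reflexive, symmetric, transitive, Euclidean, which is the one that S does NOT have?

Reflexive: no — e is not related to itself.
Symmetric: yes — every pair in S has its reverse in S.
Transitive: yes — every two-step S-path is closed by a direct edge.
Euclidean: yes — any two successors of a common world are S-related.
Only reflexive fails.

reflexive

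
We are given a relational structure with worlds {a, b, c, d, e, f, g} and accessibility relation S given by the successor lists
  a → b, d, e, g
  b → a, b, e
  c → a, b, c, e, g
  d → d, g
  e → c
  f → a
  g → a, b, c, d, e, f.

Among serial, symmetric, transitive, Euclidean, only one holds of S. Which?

Serial: yes — every world has a successor (e.g. a S b).
Symmetric: no — a S d but not d S a.
Transitive: no — a S e and e S c, but not a S c.
Euclidean: no — a S b and a S d, but not b S d.
Only serial holds.

serial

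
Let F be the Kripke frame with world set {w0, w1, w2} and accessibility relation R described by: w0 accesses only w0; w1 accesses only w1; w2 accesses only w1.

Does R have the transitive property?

Yes

Transitive: yes — every two-step R-path is closed by a direct edge.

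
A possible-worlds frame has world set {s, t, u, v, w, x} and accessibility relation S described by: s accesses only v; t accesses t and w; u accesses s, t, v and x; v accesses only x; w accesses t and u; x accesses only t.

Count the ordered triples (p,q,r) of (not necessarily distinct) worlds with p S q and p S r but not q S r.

17

Enumerating: (s,v,v), (t,w,w), (u,s,s), (u,s,t), (u,s,x), (u,t,s), (u,t,v), (u,t,x), (u,v,s), (u,v,t), (u,v,v), (u,x,s), (u,x,v), (u,x,x), (v,x,x), (w,t,u), (w,u,u).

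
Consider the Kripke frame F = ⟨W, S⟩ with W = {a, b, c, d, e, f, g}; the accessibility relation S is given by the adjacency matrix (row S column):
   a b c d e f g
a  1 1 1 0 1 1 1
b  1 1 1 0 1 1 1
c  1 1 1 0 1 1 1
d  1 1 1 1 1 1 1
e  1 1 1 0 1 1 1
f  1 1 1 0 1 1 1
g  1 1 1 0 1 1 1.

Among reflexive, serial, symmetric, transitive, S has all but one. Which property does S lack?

Reflexive: yes — every world is S-related to itself.
Serial: yes — every world has a successor (e.g. a S a).
Symmetric: no — d S a but not a S d.
Transitive: yes — every two-step S-path is closed by a direct edge.
Only symmetric fails.

symmetric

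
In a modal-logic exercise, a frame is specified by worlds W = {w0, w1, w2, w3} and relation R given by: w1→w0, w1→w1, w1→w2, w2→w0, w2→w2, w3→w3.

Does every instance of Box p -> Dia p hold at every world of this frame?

No

The schema D characterises exactly the serial frames.
Serial: no — w0 has no R-successor.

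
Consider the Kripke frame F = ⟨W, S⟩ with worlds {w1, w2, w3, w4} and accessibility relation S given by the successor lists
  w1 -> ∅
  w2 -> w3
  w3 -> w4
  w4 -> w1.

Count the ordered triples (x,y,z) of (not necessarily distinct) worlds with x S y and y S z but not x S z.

2

Enumerating: (w2,w3,w4), (w3,w4,w1).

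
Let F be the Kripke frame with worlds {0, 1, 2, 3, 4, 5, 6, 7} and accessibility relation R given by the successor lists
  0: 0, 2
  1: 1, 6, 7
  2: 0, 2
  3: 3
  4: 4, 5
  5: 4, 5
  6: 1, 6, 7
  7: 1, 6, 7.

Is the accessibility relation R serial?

Yes

Serial: yes — every world has a successor (e.g. 0 R 0).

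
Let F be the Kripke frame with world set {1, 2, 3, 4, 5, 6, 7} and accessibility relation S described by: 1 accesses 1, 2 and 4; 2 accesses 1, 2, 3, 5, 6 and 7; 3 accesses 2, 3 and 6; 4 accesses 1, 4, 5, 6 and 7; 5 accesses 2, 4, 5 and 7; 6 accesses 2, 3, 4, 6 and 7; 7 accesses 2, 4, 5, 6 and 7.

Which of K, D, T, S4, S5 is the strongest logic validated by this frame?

Serial (axiom D): yes — every world has a successor (e.g. 1 S 1).
Reflexive (axiom T): yes — every world is S-related to itself.
Transitive (axiom 4): no — 1 S 2 and 2 S 3, but not 1 S 3.
Euclidean (axiom 5): no — 1 S 2 and 1 S 4, but not 2 S 4.
So F validates K, D, T; S4 would additionally require S to be transitive. The strongest is T.

T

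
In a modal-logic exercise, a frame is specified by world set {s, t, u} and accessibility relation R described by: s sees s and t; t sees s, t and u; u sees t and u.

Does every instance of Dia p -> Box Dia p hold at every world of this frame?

No

By correspondence theory, 5 is valid on a frame iff R is Euclidean.
Euclidean: no — t R s and t R u, but not s R u.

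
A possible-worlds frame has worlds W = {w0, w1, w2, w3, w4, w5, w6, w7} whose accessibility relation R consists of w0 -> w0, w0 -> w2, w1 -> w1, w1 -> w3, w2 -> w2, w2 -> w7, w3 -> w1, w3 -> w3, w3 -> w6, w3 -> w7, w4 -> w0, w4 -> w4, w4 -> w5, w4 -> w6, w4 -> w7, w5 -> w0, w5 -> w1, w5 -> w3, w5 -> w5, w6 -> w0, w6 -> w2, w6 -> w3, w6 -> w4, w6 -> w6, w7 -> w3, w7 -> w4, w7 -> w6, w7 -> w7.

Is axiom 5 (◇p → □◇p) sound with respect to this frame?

By correspondence theory, 5 is valid on a frame iff R is Euclidean.
Euclidean: no — w3 R w1 and w3 R w6, but not w1 R w6.

No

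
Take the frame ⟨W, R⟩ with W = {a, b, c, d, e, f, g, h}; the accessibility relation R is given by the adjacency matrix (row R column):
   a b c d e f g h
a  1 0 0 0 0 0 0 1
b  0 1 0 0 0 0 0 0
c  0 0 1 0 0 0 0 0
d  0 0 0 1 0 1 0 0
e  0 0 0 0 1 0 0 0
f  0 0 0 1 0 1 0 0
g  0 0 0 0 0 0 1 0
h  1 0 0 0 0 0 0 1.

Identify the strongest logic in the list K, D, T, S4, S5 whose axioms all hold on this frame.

Serial (axiom D): yes — every world has a successor (e.g. a R a).
Reflexive (axiom T): yes — every world is R-related to itself.
Transitive (axiom 4): yes — every two-step R-path is closed by a direct edge.
Euclidean (axiom 5): yes — any two successors of a common world are R-related.
So F validates K, D, T, S4, S5. The strongest is S5.

S5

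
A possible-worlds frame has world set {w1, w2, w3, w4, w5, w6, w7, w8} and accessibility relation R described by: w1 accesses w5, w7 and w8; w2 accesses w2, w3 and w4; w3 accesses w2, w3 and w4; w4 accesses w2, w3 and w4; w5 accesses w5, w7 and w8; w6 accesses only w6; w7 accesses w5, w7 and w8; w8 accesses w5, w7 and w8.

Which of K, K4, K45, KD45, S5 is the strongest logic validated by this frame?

Transitive (axiom 4): yes — every two-step R-path is closed by a direct edge.
Euclidean (axiom 5): yes — any two successors of a common world are R-related.
Serial (axiom D): yes — every world has a successor (e.g. w1 R w5).
Reflexive (axiom T): no — w1 is not related to itself.
So F validates K, K4, K45, KD45; S5 would additionally require R to be reflexive. The strongest is KD45.

KD45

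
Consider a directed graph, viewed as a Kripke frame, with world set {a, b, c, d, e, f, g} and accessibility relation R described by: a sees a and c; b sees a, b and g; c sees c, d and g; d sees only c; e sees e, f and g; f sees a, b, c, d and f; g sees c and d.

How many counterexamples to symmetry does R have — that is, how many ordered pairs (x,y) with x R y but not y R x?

Enumerating: (a,c), (b,a), (b,g), (e,f), (e,g), (f,a), (f,b), (f,c), (f,d), (g,d).

10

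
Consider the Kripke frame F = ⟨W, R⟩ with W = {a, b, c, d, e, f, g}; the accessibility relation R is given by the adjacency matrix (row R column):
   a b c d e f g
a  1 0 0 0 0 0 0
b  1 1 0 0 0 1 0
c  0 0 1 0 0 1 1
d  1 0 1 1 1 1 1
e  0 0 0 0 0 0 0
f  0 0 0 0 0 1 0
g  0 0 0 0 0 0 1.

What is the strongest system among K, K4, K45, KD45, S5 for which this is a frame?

Transitive (axiom 4): yes — every two-step R-path is closed by a direct edge.
Euclidean (axiom 5): no — b R a and b R f, but not a R f.
Serial (axiom D): no — e has no R-successor.
Reflexive (axiom T): no — e is not related to itself.
So F validates K, K4; K45 would additionally require R to be Euclidean. The strongest is K4.

K4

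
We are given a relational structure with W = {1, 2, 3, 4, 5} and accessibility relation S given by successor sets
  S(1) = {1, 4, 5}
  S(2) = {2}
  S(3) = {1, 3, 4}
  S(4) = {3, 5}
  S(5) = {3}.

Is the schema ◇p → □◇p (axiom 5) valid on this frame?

Axiom 5 corresponds to the accessibility relation being Euclidean.
Euclidean: no — 1 S 5 and 1 S 4, but not 5 S 4.

No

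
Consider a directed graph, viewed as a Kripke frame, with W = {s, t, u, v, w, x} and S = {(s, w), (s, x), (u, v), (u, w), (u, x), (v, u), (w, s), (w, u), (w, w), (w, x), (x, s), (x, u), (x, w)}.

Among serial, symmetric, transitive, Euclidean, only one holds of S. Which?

symmetric

Serial: no — t has no S-successor.
Symmetric: yes — every pair in S has its reverse in S.
Transitive: no — s S w and w S u, but not s S u.
Euclidean: no — u S v and u S w, but not v S w.
Only symmetric holds.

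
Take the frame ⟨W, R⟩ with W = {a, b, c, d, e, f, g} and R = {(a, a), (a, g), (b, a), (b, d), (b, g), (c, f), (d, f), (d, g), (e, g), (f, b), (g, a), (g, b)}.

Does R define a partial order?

No

Reflexive: no — b is not related to itself.
Transitive: no — a R g and g R b, but not a R b.
Antisymmetric: no — a R g and g R a with a ≠ g.
So R is not a partial order.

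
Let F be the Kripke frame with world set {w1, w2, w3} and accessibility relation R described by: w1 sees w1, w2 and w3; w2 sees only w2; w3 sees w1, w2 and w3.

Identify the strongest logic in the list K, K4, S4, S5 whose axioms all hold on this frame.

S4

Transitive (axiom 4): yes — every two-step R-path is closed by a direct edge.
Reflexive (axiom T): yes — every world is R-related to itself.
Euclidean (axiom 5): no — w1 R w2 and w1 R w3, but not w2 R w3.
So F validates K, K4, S4; S5 would additionally require R to be Euclidean. The strongest is S4.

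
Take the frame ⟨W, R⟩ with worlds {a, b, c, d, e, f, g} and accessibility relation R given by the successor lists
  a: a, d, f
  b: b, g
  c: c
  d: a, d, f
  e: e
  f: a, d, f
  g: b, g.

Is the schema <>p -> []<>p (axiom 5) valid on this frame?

The schema 5 characterises exactly the Euclidean frames.
Euclidean: yes — any two successors of a common world are R-related.

Yes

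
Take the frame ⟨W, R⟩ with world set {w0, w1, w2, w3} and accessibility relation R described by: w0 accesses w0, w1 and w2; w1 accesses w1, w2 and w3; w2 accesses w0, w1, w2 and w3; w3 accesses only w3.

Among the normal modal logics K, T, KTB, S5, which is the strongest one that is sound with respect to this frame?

Reflexive (axiom T): yes — every world is R-related to itself.
Symmetric (axiom B): no — w0 R w1 but not w1 R w0.
Euclidean (axiom 5): no — w1 R w3 and w1 R w2, but not w3 R w2.
So F validates K, T; KTB would additionally require R to be symmetric. The strongest is T.

T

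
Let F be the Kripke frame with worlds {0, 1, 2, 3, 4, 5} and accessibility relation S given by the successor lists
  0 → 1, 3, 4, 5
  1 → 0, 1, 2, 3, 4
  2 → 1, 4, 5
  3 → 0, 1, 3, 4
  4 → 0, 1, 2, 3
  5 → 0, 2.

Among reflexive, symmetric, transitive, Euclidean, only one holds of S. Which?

Reflexive: no — 0 is not related to itself.
Symmetric: yes — every pair in S has its reverse in S.
Transitive: no — 0 S 1 and 1 S 2, but not 0 S 2.
Euclidean: no — 0 S 1 and 0 S 5, but not 1 S 5.
Only symmetric holds.

symmetric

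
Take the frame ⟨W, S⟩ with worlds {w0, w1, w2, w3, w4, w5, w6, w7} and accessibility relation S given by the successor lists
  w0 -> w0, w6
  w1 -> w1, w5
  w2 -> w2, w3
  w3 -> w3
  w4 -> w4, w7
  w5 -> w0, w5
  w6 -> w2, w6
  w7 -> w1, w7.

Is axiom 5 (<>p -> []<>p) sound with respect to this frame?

No

The schema 5 characterises exactly the Euclidean frames.
Euclidean: no — w0 S w6 and w0 S w0, but not w6 S w0.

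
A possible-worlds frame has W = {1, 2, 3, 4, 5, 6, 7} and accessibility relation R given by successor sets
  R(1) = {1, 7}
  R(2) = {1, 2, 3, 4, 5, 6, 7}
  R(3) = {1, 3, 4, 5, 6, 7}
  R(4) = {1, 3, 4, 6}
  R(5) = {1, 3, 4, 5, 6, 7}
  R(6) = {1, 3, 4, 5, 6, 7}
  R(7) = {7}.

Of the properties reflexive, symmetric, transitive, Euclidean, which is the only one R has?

reflexive

Reflexive: yes — every world is R-related to itself.
Symmetric: no — 1 R 7 but not 7 R 1.
Transitive: no — 4 R 1 and 1 R 7, but not 4 R 7.
Euclidean: no — 2 R 1 and 2 R 3, but not 1 R 3.
Only reflexive holds.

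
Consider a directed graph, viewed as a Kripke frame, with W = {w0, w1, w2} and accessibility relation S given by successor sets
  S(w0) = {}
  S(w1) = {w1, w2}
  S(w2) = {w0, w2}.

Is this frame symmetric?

No

Symmetric: no — w1 S w2 but not w2 S w1.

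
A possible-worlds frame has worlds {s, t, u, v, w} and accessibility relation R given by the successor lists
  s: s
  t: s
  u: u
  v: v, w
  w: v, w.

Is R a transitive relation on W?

Transitive: yes — every two-step R-path is closed by a direct edge.

Yes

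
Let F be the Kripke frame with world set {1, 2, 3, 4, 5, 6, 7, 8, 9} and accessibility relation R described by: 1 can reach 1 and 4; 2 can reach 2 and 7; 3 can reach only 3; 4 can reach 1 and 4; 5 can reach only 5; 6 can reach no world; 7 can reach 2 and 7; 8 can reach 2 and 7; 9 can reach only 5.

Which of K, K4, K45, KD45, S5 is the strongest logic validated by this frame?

K45

Transitive (axiom 4): yes — every two-step R-path is closed by a direct edge.
Euclidean (axiom 5): yes — any two successors of a common world are R-related.
Serial (axiom D): no — 6 has no R-successor.
Reflexive (axiom T): no — 6 is not related to itself.
So F validates K, K4, K45; KD45 would additionally require R to be serial. The strongest is K45.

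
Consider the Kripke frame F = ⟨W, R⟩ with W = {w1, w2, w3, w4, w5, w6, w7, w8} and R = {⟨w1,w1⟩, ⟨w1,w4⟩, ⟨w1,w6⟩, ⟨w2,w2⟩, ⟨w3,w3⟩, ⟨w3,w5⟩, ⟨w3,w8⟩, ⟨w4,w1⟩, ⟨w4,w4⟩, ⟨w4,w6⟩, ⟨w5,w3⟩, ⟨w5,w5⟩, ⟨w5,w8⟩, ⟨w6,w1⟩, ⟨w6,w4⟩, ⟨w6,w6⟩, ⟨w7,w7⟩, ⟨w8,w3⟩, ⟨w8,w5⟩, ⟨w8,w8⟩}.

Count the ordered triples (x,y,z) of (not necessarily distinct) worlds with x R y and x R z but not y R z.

0

R is Euclidean; there are no such tuples.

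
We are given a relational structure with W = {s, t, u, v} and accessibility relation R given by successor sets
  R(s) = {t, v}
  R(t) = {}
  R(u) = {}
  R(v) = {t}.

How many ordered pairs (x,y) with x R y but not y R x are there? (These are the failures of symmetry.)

3

Enumerating: (s,t), (s,v), (v,t).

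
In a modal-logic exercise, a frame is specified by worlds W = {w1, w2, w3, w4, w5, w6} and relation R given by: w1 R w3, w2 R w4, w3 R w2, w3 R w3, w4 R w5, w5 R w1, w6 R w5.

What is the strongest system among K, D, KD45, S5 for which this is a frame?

Serial (axiom D): yes — every world has a successor (e.g. w1 R w3).
Euclidean (axiom 5): no — w2 R w4 and w2 R w4, but not w4 R w4.
Transitive (axiom 4): no — w1 R w3 and w3 R w2, but not w1 R w2.
Reflexive (axiom T): no — w1 is not related to itself.
So F validates K, D; KD45 would additionally require R to be Euclidean and transitive. The strongest is D.

D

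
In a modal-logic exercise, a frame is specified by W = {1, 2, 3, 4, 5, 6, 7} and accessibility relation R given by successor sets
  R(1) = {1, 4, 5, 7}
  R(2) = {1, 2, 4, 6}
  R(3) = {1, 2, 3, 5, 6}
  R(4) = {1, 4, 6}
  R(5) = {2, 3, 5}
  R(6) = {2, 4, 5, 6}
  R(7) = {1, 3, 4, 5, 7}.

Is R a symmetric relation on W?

Symmetric: no — 1 R 5 but not 5 R 1.

No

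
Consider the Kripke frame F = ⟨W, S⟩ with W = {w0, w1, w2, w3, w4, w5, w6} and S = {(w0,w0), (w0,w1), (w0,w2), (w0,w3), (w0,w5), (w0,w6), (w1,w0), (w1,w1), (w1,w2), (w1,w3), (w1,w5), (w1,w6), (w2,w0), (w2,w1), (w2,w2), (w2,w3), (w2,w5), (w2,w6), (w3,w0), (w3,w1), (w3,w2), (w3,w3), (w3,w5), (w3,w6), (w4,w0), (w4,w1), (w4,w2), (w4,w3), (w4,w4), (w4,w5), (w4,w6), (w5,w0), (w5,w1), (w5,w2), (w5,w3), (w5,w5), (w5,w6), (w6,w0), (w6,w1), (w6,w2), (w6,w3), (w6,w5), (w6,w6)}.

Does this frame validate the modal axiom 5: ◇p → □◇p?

By correspondence theory, 5 is valid on a frame iff S is Euclidean.
Euclidean: no — w4 S w0 and w4 S w4, but not w0 S w4.

No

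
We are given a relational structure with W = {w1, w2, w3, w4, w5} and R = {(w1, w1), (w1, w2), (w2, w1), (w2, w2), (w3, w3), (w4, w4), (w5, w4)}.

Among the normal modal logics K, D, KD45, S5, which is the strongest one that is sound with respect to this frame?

Serial (axiom D): yes — every world has a successor (e.g. w1 R w1).
Euclidean (axiom 5): yes — any two successors of a common world are R-related.
Transitive (axiom 4): yes — every two-step R-path is closed by a direct edge.
Reflexive (axiom T): no — w5 is not related to itself.
So F validates K, D, KD45; S5 would additionally require R to be reflexive. The strongest is KD45.

KD45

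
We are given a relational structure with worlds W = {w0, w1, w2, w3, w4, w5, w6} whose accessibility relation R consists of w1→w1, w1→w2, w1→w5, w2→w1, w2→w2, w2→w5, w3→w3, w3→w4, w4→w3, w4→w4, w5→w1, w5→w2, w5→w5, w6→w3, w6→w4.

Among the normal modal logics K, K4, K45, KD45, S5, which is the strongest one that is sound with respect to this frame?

K45

Transitive (axiom 4): yes — every two-step R-path is closed by a direct edge.
Euclidean (axiom 5): yes — any two successors of a common world are R-related.
Serial (axiom D): no — w0 has no R-successor.
Reflexive (axiom T): no — w0 is not related to itself.
So F validates K, K4, K45; KD45 would additionally require R to be serial. The strongest is K45.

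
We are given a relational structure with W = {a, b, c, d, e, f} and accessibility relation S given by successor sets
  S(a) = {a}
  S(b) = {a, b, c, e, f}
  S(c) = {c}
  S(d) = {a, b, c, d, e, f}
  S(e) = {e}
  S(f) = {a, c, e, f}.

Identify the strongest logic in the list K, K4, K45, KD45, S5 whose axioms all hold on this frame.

K4

Transitive (axiom 4): yes — every two-step S-path is closed by a direct edge.
Euclidean (axiom 5): no — b S a and b S c, but not a S c.
Serial (axiom D): yes — every world has a successor (e.g. a S a).
Reflexive (axiom T): yes — every world is S-related to itself.
So F validates K, K4; K45 would additionally require S to be Euclidean. The strongest is K4.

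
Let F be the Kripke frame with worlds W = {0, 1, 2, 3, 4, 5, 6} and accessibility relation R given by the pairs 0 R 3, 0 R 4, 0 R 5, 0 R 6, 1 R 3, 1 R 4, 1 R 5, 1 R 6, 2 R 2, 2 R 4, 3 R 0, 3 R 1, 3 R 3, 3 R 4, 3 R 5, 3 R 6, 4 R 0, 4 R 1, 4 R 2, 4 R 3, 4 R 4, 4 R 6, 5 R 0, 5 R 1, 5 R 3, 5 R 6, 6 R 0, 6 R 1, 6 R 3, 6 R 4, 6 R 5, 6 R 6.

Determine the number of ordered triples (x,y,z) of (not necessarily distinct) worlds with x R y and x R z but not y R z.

Enumerating: (0,4,5), (0,5,4), (0,5,5), (1,4,5), (1,5,4), (1,5,5), (3,0,0), (3,0,1), (3,1,0), (3,1,1), (3,4,5), (3,5,4), … and 24 more.
Total: 36.

36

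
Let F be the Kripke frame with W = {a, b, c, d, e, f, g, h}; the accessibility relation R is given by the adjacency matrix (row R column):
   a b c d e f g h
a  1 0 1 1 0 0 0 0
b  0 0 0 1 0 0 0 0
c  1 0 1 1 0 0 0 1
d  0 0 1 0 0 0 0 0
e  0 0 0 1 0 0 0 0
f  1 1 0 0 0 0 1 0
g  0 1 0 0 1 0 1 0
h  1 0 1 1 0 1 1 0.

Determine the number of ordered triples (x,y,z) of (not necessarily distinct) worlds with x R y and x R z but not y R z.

36

Enumerating: (a,d,a), (a,d,d), (b,d,d), (c,a,h), (c,d,a), (c,d,d), (c,d,h), (c,h,h), (e,d,d), (f,a,b), (f,a,g), (f,b,a), … and 24 more.
Total: 36.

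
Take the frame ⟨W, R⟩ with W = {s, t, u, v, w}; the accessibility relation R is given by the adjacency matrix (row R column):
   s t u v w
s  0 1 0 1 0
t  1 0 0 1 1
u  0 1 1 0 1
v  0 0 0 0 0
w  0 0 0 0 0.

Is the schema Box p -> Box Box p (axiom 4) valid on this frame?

Axiom 4 corresponds to the accessibility relation being transitive.
Transitive: no — s R t and t R w, but not s R w.

No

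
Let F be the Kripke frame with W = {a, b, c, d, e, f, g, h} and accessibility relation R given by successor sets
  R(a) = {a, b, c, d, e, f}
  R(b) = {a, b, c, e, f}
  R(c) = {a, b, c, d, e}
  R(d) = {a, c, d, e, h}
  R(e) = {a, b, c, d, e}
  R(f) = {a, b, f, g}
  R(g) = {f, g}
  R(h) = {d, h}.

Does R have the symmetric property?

Yes

Symmetric: yes — every pair in R has its reverse in R.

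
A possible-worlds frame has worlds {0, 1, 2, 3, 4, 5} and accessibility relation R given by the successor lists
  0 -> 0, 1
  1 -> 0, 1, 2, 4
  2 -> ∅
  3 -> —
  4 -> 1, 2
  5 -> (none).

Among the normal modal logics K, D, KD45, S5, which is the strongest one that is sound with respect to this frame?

K

Serial (axiom D): no — 2 has no R-successor.
Euclidean (axiom 5): no — 1 R 0 and 1 R 2, but not 0 R 2.
Transitive (axiom 4): no — 0 R 1 and 1 R 2, but not 0 R 2.
Reflexive (axiom T): no — 2 is not related to itself.
So F validates K; D would additionally require R to be serial. The strongest is K.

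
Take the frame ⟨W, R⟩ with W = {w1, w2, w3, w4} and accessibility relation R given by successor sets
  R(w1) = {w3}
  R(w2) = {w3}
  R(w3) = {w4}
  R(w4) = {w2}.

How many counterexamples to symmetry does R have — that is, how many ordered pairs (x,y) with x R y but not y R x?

4

Enumerating: (w1,w3), (w2,w3), (w3,w4), (w4,w2).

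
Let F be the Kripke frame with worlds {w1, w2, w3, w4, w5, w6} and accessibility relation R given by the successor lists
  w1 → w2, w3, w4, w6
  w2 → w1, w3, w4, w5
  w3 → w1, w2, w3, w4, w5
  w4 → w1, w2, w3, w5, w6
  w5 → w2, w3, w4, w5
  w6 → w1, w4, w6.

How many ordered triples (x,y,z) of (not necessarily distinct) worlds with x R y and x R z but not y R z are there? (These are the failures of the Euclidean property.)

29

Enumerating: (w1,w2,w2), (w1,w2,w6), (w1,w3,w6), (w1,w4,w4), (w1,w6,w2), (w1,w6,w3), (w2,w1,w1), (w2,w1,w5), (w2,w4,w4), (w2,w5,w1), (w3,w1,w1), (w3,w1,w5), … and 17 more.
Total: 29.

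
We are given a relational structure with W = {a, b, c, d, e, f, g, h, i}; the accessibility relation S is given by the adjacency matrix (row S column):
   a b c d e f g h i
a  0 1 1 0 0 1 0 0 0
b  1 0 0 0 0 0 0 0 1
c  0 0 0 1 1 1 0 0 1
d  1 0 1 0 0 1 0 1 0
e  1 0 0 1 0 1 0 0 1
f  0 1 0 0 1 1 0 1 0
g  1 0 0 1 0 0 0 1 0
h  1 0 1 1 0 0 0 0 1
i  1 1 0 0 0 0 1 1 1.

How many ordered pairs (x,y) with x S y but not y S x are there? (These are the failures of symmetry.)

Enumerating: (a,c), (a,f), (c,e), (c,f), (c,i), (d,a), (d,f), (e,a), (e,d), (e,i), (f,b), (f,h), … and 7 more.
Total: 19.

19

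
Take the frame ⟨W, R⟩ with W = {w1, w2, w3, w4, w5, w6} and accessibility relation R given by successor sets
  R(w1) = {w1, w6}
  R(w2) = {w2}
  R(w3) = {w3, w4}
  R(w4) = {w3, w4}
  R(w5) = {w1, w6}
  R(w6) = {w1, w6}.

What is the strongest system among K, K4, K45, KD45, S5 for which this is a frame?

KD45

Transitive (axiom 4): yes — every two-step R-path is closed by a direct edge.
Euclidean (axiom 5): yes — any two successors of a common world are R-related.
Serial (axiom D): yes — every world has a successor (e.g. w1 R w1).
Reflexive (axiom T): no — w5 is not related to itself.
So F validates K, K4, K45, KD45; S5 would additionally require R to be reflexive. The strongest is KD45.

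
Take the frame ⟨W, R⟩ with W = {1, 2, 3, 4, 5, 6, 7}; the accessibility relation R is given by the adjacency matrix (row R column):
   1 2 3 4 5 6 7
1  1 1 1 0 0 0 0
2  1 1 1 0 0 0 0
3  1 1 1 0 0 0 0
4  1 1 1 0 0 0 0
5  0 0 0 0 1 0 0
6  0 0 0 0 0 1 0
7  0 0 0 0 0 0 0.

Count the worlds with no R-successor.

Enumerating: 7.

1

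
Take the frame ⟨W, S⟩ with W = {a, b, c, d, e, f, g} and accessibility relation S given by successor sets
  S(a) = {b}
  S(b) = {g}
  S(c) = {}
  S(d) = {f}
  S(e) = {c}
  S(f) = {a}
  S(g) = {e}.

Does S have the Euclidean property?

Euclidean: no — a S b and a S b, but not b S b.

No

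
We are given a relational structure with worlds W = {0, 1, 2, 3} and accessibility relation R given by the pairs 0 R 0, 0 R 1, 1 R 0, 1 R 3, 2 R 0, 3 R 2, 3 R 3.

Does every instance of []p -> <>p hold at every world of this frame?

Yes

The schema D characterises exactly the serial frames.
Serial: yes — every world has a successor (e.g. 0 R 0).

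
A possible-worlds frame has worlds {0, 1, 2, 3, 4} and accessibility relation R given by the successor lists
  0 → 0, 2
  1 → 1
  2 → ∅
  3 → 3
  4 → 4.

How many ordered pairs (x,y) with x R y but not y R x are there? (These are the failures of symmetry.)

1

Enumerating: (0,2).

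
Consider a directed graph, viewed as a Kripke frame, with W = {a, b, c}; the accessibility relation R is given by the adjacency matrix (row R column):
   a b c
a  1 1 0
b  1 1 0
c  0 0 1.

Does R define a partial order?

Reflexive: yes — every world is R-related to itself.
Transitive: yes — every two-step R-path is closed by a direct edge.
Antisymmetric: no — a R b and b R a with a ≠ b.
So R is not a partial order.

No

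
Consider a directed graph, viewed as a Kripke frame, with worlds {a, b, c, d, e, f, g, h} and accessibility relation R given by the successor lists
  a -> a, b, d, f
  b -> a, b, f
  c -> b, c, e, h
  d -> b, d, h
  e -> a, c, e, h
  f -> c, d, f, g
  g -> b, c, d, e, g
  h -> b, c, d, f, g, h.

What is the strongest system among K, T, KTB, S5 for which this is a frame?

Reflexive (axiom T): yes — every world is R-related to itself.
Symmetric (axiom B): no — a R d but not d R a.
Euclidean (axiom 5): no — a R b and a R d, but not b R d.
So F validates K, T; KTB would additionally require R to be symmetric. The strongest is T.

T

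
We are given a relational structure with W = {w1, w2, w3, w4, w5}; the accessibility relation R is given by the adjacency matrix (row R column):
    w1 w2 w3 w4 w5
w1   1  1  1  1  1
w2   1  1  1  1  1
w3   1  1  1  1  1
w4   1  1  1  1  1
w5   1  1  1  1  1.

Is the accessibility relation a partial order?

Reflexive: yes — every world is R-related to itself.
Transitive: yes — every two-step R-path is closed by a direct edge.
Antisymmetric: no — w1 R w2 and w2 R w1 with w1 ≠ w2.
So R is not a partial order.

No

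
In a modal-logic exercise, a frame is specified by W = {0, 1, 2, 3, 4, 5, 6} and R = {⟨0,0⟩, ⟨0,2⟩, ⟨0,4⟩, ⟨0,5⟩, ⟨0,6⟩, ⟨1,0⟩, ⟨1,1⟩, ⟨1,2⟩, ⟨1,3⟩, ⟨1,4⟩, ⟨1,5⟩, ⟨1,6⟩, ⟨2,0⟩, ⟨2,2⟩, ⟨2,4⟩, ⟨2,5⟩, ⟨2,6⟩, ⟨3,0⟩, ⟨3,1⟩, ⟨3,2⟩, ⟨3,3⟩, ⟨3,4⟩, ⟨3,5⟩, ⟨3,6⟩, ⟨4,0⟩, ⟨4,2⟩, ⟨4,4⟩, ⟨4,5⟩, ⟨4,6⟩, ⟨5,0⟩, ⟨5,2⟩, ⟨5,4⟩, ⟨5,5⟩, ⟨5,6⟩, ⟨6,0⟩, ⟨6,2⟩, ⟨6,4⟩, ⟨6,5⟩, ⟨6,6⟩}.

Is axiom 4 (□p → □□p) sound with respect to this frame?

By correspondence theory, 4 is valid on a frame iff R is transitive.
Transitive: yes — every two-step R-path is closed by a direct edge.

Yes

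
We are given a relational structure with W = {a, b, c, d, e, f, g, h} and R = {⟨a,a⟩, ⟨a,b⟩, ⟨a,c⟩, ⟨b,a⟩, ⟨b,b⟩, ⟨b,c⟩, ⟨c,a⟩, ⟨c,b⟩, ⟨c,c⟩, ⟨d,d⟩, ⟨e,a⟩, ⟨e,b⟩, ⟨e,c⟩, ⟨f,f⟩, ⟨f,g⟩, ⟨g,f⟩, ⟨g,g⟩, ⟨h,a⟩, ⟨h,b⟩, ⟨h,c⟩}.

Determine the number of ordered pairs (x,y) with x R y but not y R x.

6

Enumerating: (e,a), (e,b), (e,c), (h,a), (h,b), (h,c).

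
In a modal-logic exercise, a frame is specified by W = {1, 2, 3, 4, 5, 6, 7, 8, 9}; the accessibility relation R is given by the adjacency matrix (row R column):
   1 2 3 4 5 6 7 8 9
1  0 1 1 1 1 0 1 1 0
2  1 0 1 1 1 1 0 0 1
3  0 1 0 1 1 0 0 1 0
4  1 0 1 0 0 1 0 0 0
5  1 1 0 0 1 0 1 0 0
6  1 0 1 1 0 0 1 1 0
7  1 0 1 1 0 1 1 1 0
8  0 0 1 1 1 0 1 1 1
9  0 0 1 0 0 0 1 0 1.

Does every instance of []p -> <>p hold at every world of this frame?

Yes

By correspondence theory, D is valid on a frame iff R is serial.
Serial: yes — every world has a successor (e.g. 1 R 2).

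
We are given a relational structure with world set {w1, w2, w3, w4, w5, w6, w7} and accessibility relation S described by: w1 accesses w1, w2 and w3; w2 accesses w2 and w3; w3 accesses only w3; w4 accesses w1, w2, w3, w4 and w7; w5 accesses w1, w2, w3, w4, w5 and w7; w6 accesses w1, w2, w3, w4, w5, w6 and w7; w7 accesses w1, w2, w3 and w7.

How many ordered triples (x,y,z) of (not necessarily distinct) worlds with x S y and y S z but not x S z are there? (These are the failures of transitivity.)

S is transitive; there are no such tuples.

0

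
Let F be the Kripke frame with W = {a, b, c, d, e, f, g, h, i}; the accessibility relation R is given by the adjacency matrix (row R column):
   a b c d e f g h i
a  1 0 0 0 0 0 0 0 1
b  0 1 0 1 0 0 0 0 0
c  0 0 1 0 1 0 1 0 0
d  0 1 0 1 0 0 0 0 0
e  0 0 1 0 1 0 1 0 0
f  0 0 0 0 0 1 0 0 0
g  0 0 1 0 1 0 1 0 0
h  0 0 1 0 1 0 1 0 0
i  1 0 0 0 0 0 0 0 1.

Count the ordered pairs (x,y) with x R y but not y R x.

Enumerating: (h,c), (h,e), (h,g).

3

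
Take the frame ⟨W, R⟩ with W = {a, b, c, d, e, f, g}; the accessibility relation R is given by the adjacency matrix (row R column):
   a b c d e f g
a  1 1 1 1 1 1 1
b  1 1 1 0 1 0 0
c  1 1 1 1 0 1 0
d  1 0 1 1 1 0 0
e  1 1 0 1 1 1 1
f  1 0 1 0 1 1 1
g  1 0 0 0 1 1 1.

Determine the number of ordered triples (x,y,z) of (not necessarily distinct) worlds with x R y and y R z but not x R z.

38

Enumerating: (b,a,d), (b,a,f), (b,a,g), (b,c,d), (b,c,f), (b,e,d), (b,e,f), (b,e,g), (c,a,e), (c,a,g), (c,b,e), (c,d,e), … and 26 more.
Total: 38.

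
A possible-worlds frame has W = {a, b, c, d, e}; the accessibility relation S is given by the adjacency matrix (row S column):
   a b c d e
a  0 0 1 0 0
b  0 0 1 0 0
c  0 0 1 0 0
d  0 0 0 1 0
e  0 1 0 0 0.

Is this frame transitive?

Transitive: no — e S b and b S c, but not e S c.

No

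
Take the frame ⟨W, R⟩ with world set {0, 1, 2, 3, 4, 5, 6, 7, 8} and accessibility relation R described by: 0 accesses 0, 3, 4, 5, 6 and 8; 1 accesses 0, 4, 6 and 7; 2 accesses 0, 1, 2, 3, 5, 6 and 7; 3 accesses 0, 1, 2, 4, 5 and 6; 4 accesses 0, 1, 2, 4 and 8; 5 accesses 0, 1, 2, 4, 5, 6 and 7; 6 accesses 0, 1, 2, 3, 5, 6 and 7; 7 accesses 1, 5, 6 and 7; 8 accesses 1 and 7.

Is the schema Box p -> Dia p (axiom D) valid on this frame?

By correspondence theory, D is valid on a frame iff R is serial.
Serial: yes — every world has a successor (e.g. 0 R 0).

Yes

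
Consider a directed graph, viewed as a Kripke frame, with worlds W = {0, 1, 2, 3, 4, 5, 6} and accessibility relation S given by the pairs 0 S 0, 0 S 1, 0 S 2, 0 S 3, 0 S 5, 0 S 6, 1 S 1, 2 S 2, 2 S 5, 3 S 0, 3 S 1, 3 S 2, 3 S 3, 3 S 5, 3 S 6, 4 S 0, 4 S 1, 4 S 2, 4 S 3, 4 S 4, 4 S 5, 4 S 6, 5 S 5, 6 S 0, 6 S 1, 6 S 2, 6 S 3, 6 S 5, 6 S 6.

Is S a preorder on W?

Yes

Reflexive: yes — every world is S-related to itself.
Transitive: yes — every two-step S-path is closed by a direct edge.
So S is a preorder.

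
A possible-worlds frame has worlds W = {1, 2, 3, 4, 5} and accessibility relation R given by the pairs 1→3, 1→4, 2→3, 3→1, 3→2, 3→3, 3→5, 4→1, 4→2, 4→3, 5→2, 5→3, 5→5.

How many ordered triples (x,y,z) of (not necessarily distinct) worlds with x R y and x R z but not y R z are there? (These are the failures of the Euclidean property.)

Enumerating: (1,3,4), (1,4,4), (3,1,1), (3,1,2), (3,1,5), (3,2,1), (3,2,2), (3,2,5), (3,5,1), (4,1,1), (4,1,2), (4,2,1), (4,2,2), (5,2,2), (5,2,5).

15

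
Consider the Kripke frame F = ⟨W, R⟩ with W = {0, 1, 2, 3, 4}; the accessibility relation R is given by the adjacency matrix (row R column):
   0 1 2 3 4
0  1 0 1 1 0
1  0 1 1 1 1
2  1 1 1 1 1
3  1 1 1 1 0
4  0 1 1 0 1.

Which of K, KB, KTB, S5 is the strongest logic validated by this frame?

KTB

Symmetric (axiom B): yes — every pair in R has its reverse in R.
Reflexive (axiom T): yes — every world is R-related to itself.
Euclidean (axiom 5): no — 1 R 3 and 1 R 4, but not 3 R 4.
So F validates K, KB, KTB; S5 would additionally require R to be Euclidean. The strongest is KTB.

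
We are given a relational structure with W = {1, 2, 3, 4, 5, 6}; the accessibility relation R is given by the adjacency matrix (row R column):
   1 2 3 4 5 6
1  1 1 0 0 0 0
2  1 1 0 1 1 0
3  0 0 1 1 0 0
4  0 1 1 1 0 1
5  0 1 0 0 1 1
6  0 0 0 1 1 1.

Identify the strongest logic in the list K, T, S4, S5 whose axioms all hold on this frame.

T

Reflexive (axiom T): yes — every world is R-related to itself.
Transitive (axiom 4): no — 1 R 2 and 2 R 4, but not 1 R 4.
Euclidean (axiom 5): no — 2 R 1 and 2 R 4, but not 1 R 4.
So F validates K, T; S4 would additionally require R to be transitive. The strongest is T.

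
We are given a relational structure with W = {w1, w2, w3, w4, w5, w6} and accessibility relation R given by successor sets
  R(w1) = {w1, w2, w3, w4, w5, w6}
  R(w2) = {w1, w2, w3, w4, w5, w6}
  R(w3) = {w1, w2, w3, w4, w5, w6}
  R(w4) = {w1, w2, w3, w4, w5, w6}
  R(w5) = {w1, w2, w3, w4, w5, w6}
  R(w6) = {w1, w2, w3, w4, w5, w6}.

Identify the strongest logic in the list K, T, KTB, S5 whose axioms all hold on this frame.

Reflexive (axiom T): yes — every world is R-related to itself.
Symmetric (axiom B): yes — every pair in R has its reverse in R.
Euclidean (axiom 5): yes — any two successors of a common world are R-related.
So F validates K, T, KTB, S5. The strongest is S5.

S5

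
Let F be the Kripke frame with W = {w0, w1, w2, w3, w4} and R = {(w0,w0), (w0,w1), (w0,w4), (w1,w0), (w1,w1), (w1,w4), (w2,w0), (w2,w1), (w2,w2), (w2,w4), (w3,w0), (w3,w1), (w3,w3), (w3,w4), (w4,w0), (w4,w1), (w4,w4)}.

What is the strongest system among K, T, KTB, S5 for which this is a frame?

Reflexive (axiom T): yes — every world is R-related to itself.
Symmetric (axiom B): no — w2 R w0 but not w0 R w2.
Euclidean (axiom 5): no — w2 R w0 and w2 R w2, but not w0 R w2.
So F validates K, T; KTB would additionally require R to be symmetric. The strongest is T.

T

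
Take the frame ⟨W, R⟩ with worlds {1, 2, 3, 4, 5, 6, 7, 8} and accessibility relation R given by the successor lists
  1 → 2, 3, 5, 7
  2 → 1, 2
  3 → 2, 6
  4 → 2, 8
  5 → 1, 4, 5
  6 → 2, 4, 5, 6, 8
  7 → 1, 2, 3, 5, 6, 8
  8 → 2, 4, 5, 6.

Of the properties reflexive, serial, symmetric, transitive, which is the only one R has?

serial

Reflexive: no — 1 is not related to itself.
Serial: yes — every world has a successor (e.g. 1 R 2).
Symmetric: no — 1 R 3 but not 3 R 1.
Transitive: no — 1 R 3 and 3 R 6, but not 1 R 6.
Only serial holds.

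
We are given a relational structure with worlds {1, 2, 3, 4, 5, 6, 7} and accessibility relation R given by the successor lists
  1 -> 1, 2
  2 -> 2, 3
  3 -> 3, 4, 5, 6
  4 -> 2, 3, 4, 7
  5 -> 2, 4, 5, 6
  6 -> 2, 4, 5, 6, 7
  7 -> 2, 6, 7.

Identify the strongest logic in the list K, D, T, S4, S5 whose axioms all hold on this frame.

T

Serial (axiom D): yes — every world has a successor (e.g. 1 R 1).
Reflexive (axiom T): yes — every world is R-related to itself.
Transitive (axiom 4): no — 1 R 2 and 2 R 3, but not 1 R 3.
Euclidean (axiom 5): no — 3 R 4 and 3 R 5, but not 4 R 5.
So F validates K, D, T; S4 would additionally require R to be transitive. The strongest is T.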